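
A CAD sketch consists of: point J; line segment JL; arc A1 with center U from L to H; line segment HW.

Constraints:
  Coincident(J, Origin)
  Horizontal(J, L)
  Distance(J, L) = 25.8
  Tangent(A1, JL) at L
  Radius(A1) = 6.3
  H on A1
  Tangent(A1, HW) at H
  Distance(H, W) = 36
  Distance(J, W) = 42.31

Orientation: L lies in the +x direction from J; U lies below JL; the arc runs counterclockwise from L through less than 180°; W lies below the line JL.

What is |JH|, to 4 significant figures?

20.27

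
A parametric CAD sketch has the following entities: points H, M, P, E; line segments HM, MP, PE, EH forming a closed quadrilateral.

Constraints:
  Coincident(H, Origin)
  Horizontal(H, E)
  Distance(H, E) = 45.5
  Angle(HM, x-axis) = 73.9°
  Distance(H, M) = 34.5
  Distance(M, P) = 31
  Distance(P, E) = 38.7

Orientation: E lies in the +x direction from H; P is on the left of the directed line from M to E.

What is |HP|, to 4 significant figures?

55.49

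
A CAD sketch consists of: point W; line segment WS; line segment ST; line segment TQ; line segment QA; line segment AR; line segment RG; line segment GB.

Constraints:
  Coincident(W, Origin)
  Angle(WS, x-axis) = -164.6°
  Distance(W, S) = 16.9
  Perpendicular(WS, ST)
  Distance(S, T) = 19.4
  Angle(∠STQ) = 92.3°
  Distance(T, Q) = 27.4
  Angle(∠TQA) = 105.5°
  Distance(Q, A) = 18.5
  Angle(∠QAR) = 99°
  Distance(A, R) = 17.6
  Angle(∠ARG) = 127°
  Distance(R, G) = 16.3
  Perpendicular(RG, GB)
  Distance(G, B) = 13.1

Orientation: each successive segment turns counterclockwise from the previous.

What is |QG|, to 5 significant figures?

30.756

W is at the origin; WS runs at -164.6° with length 16.9, so S = (-16.293, -4.4879). WS ⟂ ST, so ST runs at -74.600°; with |ST| = 19.4, T = (-11.141, -23.191). ∠STQ = 92.3° gives TQ at 13.100° from the x-axis; with |TQ| = 27.4, Q = (15.546, -16.981). ∠TQA = 105.5° gives QA at 87.600° from the x-axis; with |QA| = 18.5, A = (16.320, 1.5027). ∠QAR = 99.0° gives AR at 168.60° from the x-axis; with |AR| = 17.6, R = (-0.93256, 4.9814). ∠ARG = 127.0° gives RG at -138.40° from the x-axis; with |RG| = 16.3, G = (-13.122, -5.8406). Then |QG| = |G − Q| = 30.756.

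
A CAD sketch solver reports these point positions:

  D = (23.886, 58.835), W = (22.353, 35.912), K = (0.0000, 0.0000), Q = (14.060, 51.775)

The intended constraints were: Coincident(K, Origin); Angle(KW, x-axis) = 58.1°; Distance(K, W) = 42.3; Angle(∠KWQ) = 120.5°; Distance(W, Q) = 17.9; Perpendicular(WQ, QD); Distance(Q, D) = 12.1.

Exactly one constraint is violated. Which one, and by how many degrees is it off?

Perpendicular(WQ, QD) — off by 8.10°.

K = (0.00, 0.00) ✓; KW at 58.10° ✓; |KW| = 42.30 ✓; ∠KWQ = 120.5° ✓; |WQ| = 17.90 ✓; ∠(WQ, QD) = 81.90° ✗; |QD| = 12.10 ✓.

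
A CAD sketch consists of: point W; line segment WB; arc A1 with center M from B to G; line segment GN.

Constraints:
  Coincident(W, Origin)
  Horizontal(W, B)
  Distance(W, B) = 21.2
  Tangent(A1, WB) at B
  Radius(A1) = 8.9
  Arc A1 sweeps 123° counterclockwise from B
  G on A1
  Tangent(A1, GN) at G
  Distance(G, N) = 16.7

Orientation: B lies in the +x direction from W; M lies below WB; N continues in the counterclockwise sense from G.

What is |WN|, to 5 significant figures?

35.937

W is at the origin; W and B share the same y with |WB| = 21.2 and B on the +x side, so B = (21.200, 0.0000). The tangent condition forces MB to be normal to WB, so M = B + (0, -8.9) = (21.200, -8.9000). On A1, B sits at bearing 90° from M; a 123° counterclockwise sweep puts G at bearing 213°, so G = M + 8.9·(cos 213°, sin 213°) = (13.736, -13.747). The tangent condition forces MG to be normal to GN, so GN runs along (−sin 213°, cos 213°); with |GN| = 16.7, N = (22.831, -27.753). Then |WN| = |N − W| = 35.937.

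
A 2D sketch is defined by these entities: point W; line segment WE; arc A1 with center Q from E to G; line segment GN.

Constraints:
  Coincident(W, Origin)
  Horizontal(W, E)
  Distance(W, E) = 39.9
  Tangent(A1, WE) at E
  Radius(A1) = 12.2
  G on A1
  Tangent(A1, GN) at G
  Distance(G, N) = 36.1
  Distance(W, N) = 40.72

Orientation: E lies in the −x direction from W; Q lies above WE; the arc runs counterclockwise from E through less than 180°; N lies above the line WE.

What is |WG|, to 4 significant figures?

29.79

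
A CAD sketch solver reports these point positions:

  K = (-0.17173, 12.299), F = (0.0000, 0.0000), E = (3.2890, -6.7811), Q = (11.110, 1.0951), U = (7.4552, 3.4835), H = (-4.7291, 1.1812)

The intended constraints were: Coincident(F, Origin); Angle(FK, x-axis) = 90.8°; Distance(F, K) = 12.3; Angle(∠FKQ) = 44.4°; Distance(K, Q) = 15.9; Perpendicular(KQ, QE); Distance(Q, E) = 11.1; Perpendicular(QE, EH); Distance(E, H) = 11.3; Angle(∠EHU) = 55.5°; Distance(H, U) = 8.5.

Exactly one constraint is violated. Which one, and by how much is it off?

Distance(H, U) = 8.5 — off by 3.90.

F = (0.00, 0.00) ✓; FK at 90.80° ✓; |FK| = 12.30 ✓; ∠FKQ = 44.40° ✓; |KQ| = 15.90 ✓; ∠(KQ, QE) = 90.00° ✓; |QE| = 11.10 ✓; ∠(QE, EH) = 90.00° ✓; |EH| = 11.30 ✓; ∠EHU = 55.50° ✓; |HU| = 12.40 ✗.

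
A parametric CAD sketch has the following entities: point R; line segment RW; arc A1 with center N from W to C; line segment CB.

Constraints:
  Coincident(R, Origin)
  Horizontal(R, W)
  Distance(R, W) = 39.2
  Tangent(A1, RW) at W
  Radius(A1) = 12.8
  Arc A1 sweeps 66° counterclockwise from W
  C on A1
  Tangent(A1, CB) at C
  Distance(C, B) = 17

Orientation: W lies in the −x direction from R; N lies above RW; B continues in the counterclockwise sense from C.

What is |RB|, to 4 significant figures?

30.96

R is at the origin; R and W share the same y with |RW| = 39.2 and W on the −x side, so W = (-39.20, 0.000). A1 meets RW tangentially, so NW is at right angles to RW, so N = W + (0, 12.8) = (-39.20, 12.80). On A1, W sits at bearing -90° from N; a 66° counterclockwise sweep puts C at bearing -24°, so C = N + 12.8·(cos -24°, sin -24°) = (-27.51, 7.594). Since A1 is tangent to CB there, NC ⟂ CB, so CB runs along (−sin -24°, cos -24°); with |CB| = 17.0, B = (-20.59, 23.12). Then |RB| = |B − R| = 30.96.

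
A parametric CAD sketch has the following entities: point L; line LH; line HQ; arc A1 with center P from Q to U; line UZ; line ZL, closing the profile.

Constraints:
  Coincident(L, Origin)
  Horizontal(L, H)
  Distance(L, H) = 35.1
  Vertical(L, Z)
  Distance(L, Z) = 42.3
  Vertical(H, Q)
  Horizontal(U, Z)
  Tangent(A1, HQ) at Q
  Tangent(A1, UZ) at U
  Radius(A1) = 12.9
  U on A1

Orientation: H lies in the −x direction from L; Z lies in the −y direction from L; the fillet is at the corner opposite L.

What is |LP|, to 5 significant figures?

36.840

L is at the origin; L and H share the same y with |LH| = 35.1 and H on the −x side, so H = (-35.100, 0.0000). L and Z share the same x with |LZ| = 42.3 and Z on the −y side, so Z = (0.0000, -42.300). The virtual corner opposite L is at (-35.100, -42.300). A1 meets HQ tangentially, so PQ is at right angles to HQ and the tangent condition forces PU to be normal to UZ, with radius 12.9, so the center P sits 12.9 in from both sides at P = (-22.200, -29.400). Then |LP| = |P − L| = 36.840.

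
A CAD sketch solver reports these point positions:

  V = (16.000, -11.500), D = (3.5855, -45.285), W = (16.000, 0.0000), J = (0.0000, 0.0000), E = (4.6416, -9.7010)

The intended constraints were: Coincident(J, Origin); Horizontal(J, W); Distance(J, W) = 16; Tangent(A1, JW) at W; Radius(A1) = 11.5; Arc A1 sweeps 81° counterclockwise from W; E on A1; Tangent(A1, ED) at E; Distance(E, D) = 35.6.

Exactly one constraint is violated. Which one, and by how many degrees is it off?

Tangent(A1, ED) at E — off by 7.30°.

J = (0.00, 0.00) ✓; J.y = 0.00, W.y = 0.00 ✓; |JW| = 16.00 ✓; ∠(VW, WJ) = 90.00° ✓; |VW| = 11.50 ✓; bearing(V→E) − bearing(V→W) = 81.00° ✓; |VE| = 11.50 ✓; ∠(VE, ED) = 82.70° ✗; |ED| = 35.60 ✓.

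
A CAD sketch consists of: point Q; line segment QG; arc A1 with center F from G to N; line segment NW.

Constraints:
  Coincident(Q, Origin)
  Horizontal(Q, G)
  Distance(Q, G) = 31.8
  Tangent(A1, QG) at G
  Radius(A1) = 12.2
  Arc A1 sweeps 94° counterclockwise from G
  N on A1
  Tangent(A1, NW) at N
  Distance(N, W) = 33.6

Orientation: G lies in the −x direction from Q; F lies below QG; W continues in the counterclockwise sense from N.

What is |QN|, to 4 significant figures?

45.87

A1 meets QG tangentially, so FG is at right angles to QG, so F = G + (0, -12.2) = (-31.80, -12.20). On A1, G sits at bearing 90° from F; a 94° counterclockwise sweep puts N at bearing 184°, so N = F + 12.2·(cos 184°, sin 184°) = (-43.97, -13.05). Then |QN| = |N − Q| = 45.87.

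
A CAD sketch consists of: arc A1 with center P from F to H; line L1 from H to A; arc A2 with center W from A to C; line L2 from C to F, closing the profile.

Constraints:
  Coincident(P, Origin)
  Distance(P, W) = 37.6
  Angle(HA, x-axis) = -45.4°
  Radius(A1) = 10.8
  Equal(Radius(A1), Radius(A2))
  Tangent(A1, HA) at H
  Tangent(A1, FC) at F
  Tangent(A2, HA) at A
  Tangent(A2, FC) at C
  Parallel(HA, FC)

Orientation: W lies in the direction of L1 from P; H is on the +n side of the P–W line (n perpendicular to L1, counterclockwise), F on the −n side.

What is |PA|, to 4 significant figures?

39.12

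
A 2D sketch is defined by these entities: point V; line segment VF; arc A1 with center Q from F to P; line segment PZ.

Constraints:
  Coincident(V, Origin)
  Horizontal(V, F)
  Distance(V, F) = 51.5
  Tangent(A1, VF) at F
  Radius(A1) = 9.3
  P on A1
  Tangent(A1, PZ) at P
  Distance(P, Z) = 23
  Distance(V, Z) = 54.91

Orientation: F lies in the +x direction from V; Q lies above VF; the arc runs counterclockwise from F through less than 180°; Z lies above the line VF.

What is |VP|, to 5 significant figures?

60.599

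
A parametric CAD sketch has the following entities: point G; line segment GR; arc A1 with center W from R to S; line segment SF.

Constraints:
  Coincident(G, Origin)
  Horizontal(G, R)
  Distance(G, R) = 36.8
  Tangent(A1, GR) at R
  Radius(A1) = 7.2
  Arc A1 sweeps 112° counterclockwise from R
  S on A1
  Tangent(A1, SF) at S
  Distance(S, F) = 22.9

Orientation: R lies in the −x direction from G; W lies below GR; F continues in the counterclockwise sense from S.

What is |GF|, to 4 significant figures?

46.76

G is at the origin; G and R share the same y with |GR| = 36.8 and R on the −x side, so R = (-36.80, 0.000). The tangent condition forces WR to be normal to GR, so W = R + (0, -7.2) = (-36.80, -7.200). On A1, R sits at bearing 90° from W; a 112° counterclockwise sweep puts S at bearing 202°, so S = W + 7.2·(cos 202°, sin 202°) = (-43.48, -9.897). The tangent condition forces WS to be normal to SF, so SF runs along (−sin 202°, cos 202°); with |SF| = 22.9, F = (-34.90, -31.13). Then |GF| = |F − G| = 46.76.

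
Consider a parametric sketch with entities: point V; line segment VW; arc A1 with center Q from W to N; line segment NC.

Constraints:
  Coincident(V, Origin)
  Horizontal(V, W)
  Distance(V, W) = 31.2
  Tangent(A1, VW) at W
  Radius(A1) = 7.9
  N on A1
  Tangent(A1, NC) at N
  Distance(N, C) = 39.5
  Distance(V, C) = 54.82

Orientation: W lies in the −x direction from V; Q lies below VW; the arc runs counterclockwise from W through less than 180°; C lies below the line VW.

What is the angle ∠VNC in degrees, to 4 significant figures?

87.09°

Checks: V = (0.00, 0.00) ✓; |QN| = 7.900 ✓; ∠(QN, NC) = 90.00° ✓; |NC| = 39.50 ✓; |VC| = 54.82 ✓.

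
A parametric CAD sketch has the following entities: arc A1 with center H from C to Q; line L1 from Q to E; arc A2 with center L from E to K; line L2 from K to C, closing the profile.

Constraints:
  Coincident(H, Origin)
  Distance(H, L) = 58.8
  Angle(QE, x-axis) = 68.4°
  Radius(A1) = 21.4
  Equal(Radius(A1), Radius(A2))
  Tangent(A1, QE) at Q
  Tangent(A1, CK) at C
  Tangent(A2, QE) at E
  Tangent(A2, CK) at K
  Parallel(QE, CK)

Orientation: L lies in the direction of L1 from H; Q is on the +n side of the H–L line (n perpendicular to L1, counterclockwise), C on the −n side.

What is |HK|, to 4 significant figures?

62.57

The slot axis is L1's direction at 68.4°, so u = (cos 68.4°, sin 68.4°) = (0.3681, 0.9298) and n = (−sin 68.4°, cos 68.4°) = (-0.9298, 0.3681). H is at the origin and L lies 58.8 along u from H, so L = 58.8·u = (21.65, 54.67). Tangency of A1 to both parallel lines with radius 21.4 puts Q and C at H ± 21.4·n: Q = (-19.90, 7.878), C = (19.90, -7.878). Equal radii place E and K the same way about L: E = L + 21.4·n = (1.749, 62.55), K = L − 21.4·n = (41.54, 46.79). Then |HK| = |K − H| = 62.57.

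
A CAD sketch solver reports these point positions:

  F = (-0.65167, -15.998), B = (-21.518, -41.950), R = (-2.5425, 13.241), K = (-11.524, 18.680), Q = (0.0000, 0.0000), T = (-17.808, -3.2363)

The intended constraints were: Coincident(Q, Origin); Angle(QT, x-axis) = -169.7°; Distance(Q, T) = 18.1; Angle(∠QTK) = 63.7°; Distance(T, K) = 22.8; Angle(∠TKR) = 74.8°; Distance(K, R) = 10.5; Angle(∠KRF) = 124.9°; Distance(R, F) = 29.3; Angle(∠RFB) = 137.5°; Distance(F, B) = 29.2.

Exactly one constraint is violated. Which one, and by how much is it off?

Distance(F, B) = 29.2 — off by 4.10.

Q = (0.00, 0.00) ✓; QT at -169.7° ✓; |QT| = 18.10 ✓; ∠QTK = 63.70° ✓; |TK| = 22.80 ✓; ∠TKR = 74.80° ✓; |KR| = 10.50 ✓; ∠KRF = 124.9° ✓; |RF| = 29.30 ✓; ∠RFB = 137.5° ✓; |FB| = 33.30 ✗.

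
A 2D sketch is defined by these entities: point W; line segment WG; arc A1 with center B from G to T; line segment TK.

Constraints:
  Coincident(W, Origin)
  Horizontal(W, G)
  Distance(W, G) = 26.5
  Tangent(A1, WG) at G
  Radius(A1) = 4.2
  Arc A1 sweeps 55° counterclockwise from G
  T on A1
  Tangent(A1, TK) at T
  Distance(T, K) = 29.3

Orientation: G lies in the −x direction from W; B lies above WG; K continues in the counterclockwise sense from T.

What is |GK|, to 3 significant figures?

32.8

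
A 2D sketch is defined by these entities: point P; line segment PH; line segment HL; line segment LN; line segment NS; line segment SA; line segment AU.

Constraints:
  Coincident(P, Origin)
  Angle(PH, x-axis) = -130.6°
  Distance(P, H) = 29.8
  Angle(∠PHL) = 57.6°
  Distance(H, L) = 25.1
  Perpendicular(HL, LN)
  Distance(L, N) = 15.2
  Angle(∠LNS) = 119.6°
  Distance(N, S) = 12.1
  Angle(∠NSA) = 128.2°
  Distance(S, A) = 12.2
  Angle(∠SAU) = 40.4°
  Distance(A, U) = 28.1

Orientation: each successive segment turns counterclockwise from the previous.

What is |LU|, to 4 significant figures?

9.191

∠NSA = 128.2° gives SA at -166.0° from the x-axis; with |SA| = 12.2, A = (-13.78, -6.697). ∠SAU = 40.4° gives AU at -26.40° from the x-axis; with |AU| = 28.1, U = (11.39, -19.19). Then |LU| = |U − L| = 9.191.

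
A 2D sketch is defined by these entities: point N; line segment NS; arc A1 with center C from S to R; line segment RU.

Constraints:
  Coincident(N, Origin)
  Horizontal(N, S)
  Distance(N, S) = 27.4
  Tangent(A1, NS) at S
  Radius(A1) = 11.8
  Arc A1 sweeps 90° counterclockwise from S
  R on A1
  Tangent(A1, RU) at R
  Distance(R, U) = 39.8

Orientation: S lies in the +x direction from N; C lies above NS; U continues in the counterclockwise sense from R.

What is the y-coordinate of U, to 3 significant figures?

51.6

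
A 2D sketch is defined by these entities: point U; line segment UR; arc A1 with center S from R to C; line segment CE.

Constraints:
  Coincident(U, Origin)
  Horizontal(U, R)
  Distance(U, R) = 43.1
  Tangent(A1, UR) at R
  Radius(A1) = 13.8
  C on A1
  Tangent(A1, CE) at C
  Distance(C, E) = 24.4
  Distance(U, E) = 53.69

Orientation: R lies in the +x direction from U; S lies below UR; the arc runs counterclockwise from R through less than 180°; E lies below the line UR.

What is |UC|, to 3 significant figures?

34.1

Checks: U = (0.00, 0.00) ✓; |SC| = 13.80 ✓; ∠(SC, CE) = 90.00° ✓; |CE| = 24.40 ✓; |UE| = 53.69 ✓.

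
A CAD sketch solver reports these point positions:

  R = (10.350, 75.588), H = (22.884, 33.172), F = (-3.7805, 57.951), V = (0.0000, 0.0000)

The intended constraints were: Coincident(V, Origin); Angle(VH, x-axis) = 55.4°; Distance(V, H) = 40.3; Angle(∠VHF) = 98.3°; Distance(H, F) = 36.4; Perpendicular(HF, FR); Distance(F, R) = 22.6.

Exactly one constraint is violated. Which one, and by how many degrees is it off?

Perpendicular(HF, FR) — off by 4.20°.

V = (0.00, 0.00) ✓; VH at 55.40° ✓; |VH| = 40.30 ✓; ∠VHF = 98.30° ✓; |HF| = 36.40 ✓; ∠(HF, FR) = 85.80° ✗; |FR| = 22.60 ✓.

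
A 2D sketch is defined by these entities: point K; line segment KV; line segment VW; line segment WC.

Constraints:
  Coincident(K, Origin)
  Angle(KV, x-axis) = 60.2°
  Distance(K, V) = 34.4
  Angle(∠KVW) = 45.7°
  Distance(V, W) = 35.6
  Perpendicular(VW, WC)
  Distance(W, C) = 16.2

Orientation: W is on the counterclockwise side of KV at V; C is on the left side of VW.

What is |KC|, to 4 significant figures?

14.31

K is at the origin; KV runs at 60.2° with length 34.4, so V = 34.4·(cos 60.2°, sin 60.2°) = (17.10, 29.85). ∠KVW = 45.7°, so VW runs at 60.2° + (180° − 45.7°) = 194.5° from the x-axis; with |VW| = 35.6, W = V + 35.6·(cos 194.5°, sin 194.5°) = (-17.37, 20.94). VW ⟂ WC; with |WC| = 16.2 on the left of VW, C = W + 16.2·(0.2504, -0.9681) = (-13.31, 5.254). Then |KC| = |C − K| = 14.31.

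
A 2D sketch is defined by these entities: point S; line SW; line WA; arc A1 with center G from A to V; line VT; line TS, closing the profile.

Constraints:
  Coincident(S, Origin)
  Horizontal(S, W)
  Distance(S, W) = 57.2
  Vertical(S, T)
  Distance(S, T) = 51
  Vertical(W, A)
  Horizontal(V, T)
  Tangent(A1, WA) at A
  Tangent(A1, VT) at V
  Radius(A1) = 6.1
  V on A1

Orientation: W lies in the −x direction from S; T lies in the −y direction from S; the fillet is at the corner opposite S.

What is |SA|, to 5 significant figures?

72.718

The virtual corner opposite S is at (-57.200, -51.000). Tangency of A1 to WA means the radius GA is perpendicular to WA and since A1 is tangent to VT there, GV ⟂ VT, with radius 6.1, so the center G sits 6.1 in from both sides at G = (-51.100, -44.900). That places the tangent points at A = (-57.200, -44.900) on WA and V = (-51.100, -51.000) on VT. Then |SA| = |A − S| = 72.718.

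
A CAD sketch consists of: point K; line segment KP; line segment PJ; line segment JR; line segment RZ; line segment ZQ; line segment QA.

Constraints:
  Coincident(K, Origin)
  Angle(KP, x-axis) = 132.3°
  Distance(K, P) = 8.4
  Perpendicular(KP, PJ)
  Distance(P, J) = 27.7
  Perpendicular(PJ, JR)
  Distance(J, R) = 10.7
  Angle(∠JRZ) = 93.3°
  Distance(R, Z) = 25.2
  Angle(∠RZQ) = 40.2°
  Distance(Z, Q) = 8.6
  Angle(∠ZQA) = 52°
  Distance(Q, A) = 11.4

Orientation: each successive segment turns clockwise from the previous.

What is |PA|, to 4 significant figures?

20.16

K is at the origin; KP runs at 132.3° with length 8.4, so P = (-5.653, 6.213). The perpendicularity gives PJ at right angles to KP, so PJ runs at 42.30°; with |PJ| = 27.7, J = (14.83, 24.86). PJ ⟂ JR, so JR runs at -47.70°; with |JR| = 10.7, R = (22.04, 16.94). ∠JRZ = 93.3° gives RZ at -134.4° from the x-axis; with |RZ| = 25.2, Z = (4.404, -1.063). ∠RZQ = 40.2° gives ZQ at 85.80° from the x-axis; with |ZQ| = 8.6, Q = (5.034, 7.513). ∠ZQA = 52.0° gives QA at -42.20° from the x-axis; with |QA| = 11.4, A = (13.48, -0.1441). Then |PA| = |A − P| = 20.16.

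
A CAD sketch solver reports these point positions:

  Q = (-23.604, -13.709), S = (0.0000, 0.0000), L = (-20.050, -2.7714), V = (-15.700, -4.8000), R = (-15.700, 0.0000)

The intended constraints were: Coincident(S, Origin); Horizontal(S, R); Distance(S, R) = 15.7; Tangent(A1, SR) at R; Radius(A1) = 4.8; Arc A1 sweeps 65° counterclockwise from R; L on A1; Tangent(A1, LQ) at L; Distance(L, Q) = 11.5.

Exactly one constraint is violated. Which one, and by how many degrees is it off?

Tangent(A1, LQ) at L — off by 7.00°.

S = (0.00, 0.00) ✓; S.y = 0.00, R.y = 0.00 ✓; |SR| = 15.70 ✓; ∠(VR, RS) = 90.00° ✓; |VR| = 4.800 ✓; bearing(V→L) − bearing(V→R) = 65.00° ✓; |VL| = 4.800 ✓; ∠(VL, LQ) = 83.00° ✗; |LQ| = 11.50 ✓.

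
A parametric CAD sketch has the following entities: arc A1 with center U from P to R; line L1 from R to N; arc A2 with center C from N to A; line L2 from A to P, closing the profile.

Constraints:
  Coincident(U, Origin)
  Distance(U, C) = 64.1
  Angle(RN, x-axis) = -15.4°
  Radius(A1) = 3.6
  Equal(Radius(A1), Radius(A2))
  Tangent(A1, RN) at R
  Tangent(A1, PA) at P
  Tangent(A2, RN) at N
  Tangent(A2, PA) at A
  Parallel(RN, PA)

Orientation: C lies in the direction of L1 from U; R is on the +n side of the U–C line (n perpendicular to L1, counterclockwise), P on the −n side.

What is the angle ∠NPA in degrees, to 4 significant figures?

6.409°

Tangency of A1 to both parallel lines with radius 3.6 puts R and P at U ± 3.6·n: R = (0.9560, 3.471), P = (-0.9560, -3.471). Equal radii place N and A the same way about C: N = C + 3.6·n = (62.75, -13.55), A = C − 3.6·n = (60.84, -20.49). Then cos ∠NPA = PN·PA / (|PN||PA|), giving 6.409°.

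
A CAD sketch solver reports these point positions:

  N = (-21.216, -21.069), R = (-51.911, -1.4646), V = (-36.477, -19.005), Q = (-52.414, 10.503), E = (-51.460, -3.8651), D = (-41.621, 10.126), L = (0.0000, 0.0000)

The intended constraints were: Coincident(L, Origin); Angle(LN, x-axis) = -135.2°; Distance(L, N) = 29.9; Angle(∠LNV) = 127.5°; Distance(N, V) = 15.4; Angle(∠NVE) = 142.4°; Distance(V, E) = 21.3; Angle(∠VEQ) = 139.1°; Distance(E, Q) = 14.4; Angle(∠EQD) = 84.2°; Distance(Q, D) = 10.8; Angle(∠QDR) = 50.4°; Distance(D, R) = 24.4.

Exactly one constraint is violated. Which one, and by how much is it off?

Distance(D, R) = 24.4 — off by 8.90.

L = (0.00, 0.00) ✓; LN at -135.2° ✓; |LN| = 29.90 ✓; ∠LNV = 127.5° ✓; |NV| = 15.40 ✓; ∠NVE = 142.4° ✓; |VE| = 21.30 ✓; ∠VEQ = 139.1° ✓; |EQ| = 14.40 ✓; ∠EQD = 84.20° ✓; |QD| = 10.80 ✓; ∠QDR = 50.40° ✓; |DR| = 15.50 ✗.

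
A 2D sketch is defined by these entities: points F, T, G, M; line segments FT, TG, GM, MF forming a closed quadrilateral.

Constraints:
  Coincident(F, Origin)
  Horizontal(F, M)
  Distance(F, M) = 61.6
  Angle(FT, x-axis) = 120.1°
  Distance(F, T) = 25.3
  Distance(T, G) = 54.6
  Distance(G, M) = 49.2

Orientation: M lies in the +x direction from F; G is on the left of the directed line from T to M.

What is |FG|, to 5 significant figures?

57.158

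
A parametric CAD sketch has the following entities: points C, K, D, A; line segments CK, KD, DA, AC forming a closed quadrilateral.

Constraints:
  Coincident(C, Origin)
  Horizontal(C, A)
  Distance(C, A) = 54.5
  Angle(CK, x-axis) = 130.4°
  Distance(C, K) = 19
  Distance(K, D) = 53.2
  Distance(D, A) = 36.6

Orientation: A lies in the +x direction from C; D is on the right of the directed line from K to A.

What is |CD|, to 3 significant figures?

34.3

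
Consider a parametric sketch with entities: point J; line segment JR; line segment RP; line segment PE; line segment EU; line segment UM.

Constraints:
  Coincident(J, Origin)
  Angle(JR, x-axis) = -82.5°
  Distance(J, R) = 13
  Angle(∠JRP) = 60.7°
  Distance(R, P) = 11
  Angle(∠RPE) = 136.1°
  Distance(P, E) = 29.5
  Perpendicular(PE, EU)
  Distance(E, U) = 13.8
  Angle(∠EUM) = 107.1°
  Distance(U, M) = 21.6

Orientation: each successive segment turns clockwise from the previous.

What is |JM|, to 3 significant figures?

9.78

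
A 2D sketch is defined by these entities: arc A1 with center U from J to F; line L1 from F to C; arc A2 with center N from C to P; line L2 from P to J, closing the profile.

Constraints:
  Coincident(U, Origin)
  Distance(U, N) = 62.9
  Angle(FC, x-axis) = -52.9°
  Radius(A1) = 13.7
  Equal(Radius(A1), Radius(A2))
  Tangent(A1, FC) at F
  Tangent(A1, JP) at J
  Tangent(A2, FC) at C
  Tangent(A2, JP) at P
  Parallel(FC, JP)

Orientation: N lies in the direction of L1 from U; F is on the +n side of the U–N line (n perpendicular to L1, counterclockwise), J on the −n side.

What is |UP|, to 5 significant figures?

64.375

Tangency of A1 to both parallel lines with radius 13.7 puts F and J at U ± 13.7·n: F = (10.927, 8.2639), J = (-10.927, -8.2639). Equal radii place C and P the same way about N: C = N + 13.7·n = (48.869, -41.904), P = N − 13.7·n = (27.015, -58.432). Then |UP| = |P − U| = 64.375.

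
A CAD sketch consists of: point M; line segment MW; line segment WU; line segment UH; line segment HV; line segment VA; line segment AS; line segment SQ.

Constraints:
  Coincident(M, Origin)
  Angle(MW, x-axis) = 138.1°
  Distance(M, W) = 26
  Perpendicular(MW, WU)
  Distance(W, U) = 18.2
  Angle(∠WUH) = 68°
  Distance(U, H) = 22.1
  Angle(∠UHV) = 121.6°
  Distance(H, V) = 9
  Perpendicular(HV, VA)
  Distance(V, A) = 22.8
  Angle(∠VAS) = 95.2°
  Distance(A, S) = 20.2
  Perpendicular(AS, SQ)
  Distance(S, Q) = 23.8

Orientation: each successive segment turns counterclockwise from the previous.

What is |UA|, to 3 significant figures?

21.0

M is at the origin; MW runs at 138.1° with length 26.0, so W = (-19.4, 17.4). The perpendicularity gives WU at right angles to MW, so WU runs at -132°; with |WU| = 18.2, U = (-31.5, 3.82). ∠WUH = 68.0° gives UH at -19.9° from the x-axis; with |UH| = 22.1, H = (-10.7, -3.71). ∠UHV = 121.6° gives HV at 38.5° from the x-axis; with |HV| = 9.0, V = (-3.68, 1.90). HV is perpendicular to VA, so VA runs at 128°; with |VA| = 22.8, A = (-17.9, 19.7). Then |UA| = |A − U| = 21.0.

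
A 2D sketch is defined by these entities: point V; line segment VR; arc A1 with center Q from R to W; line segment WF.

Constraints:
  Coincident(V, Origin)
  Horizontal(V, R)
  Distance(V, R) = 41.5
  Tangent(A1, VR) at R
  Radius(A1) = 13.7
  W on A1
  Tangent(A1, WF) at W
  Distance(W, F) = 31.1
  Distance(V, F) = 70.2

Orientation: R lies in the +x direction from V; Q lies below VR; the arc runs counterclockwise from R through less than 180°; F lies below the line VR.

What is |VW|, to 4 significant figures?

39.33

Checks: |QW| = 13.70 ✓; ∠(QW, WF) = 90.00° ✓; |WF| = 31.10 ✓; |VF| = 70.20 ✓.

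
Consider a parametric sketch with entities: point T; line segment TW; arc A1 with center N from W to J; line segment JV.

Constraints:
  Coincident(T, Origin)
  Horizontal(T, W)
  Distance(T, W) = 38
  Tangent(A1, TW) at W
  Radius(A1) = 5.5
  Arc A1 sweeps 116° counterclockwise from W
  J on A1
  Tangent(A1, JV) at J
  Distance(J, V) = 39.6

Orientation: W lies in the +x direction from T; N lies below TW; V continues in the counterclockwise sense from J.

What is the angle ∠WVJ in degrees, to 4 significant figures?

10.07°

T is at the origin; T and W share the same y with |TW| = 38.0 and W on the +x side, so W = (38.00, 0.000). Since A1 is tangent to TW there, NW ⟂ TW, so N = W + (0, -5.5) = (38.00, -5.500). On A1, W sits at bearing 90° from N; a 116° counterclockwise sweep puts J at bearing 206°, so J = N + 5.5·(cos 206°, sin 206°) = (33.06, -7.911). A1 meets JV tangentially, so NJ is at right angles to JV, so JV runs along (−sin 206°, cos 206°); with |JV| = 39.6, V = (50.42, -43.50). Then cos ∠WVJ = VW·VJ / (|VW||VJ|), giving 10.07°.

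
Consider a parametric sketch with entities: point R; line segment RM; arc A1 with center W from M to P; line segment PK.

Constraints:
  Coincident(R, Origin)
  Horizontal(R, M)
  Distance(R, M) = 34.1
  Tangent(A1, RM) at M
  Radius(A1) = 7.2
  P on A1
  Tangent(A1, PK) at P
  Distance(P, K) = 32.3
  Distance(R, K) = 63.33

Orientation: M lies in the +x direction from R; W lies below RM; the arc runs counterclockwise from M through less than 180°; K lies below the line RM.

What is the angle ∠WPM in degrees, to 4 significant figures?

20.92°

Checks: |WP| = 7.200 ✓; ∠(WP, PK) = 90.00° ✓; |PK| = 32.30 ✓; |RK| = 63.33 ✓.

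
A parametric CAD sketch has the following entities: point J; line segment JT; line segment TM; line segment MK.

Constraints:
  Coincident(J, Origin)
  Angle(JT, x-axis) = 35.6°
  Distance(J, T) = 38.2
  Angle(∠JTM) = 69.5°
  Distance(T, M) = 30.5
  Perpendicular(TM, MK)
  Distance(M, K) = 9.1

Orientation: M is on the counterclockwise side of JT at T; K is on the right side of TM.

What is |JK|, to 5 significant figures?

48.036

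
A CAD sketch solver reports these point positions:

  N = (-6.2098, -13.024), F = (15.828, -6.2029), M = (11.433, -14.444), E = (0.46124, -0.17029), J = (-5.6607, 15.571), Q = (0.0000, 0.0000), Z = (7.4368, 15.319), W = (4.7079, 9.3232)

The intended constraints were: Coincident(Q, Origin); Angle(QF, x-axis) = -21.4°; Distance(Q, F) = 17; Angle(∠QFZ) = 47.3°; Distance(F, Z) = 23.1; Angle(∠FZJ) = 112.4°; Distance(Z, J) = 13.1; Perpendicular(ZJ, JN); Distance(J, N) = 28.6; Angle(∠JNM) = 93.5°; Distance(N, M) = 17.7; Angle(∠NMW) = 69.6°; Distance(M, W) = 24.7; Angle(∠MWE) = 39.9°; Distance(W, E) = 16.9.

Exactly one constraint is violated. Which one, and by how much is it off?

Distance(W, E) = 16.9 — off by 6.50.

Q = (0.00, 0.00) ✓; QF at -21.40° ✓; |QF| = 17.00 ✓; ∠QFZ = 47.30° ✓; |FZ| = 23.10 ✓; ∠FZJ = 112.4° ✓; |ZJ| = 13.10 ✓; ∠(ZJ, JN) = 90.00° ✓; |JN| = 28.60 ✓; ∠JNM = 93.50° ✓; |NM| = 17.70 ✓; ∠NMW = 69.60° ✓; |MW| = 24.70 ✓; ∠MWE = 39.90° ✓; |WE| = 10.40 ✗.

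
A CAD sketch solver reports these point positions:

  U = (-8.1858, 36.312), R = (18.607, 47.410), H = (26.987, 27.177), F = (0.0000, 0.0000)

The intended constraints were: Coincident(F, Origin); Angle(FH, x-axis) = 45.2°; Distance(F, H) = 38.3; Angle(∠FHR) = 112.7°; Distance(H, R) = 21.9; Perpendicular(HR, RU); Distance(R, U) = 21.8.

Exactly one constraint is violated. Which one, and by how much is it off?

Distance(R, U) = 21.8 — off by 7.20.

F = (0.00, 0.00) ✓; FH at 45.20° ✓; |FH| = 38.30 ✓; ∠FHR = 112.7° ✓; |HR| = 21.90 ✓; ∠(HR, RU) = 90.00° ✓; |RU| = 29.00 ✗.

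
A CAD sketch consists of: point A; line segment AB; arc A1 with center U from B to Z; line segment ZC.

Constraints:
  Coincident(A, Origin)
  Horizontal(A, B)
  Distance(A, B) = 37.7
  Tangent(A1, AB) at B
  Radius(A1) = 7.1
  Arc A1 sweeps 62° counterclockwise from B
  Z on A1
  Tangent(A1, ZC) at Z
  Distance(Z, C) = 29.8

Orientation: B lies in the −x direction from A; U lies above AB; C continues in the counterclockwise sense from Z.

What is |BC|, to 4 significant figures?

36.27

A is at the origin; AB is horizontal with |AB| = 37.7 and B on the −x side, so B = (-37.70, 0.000). A1 meets AB tangentially, so UB is at right angles to AB, so U = B + (0, 7.1) = (-37.70, 7.100). On A1, B sits at bearing -90° from U; a 62° counterclockwise sweep puts Z at bearing -28°, so Z = U + 7.1·(cos -28°, sin -28°) = (-31.43, 3.767). The tangent condition forces UZ to be normal to ZC, so ZC runs along (−sin -28°, cos -28°); with |ZC| = 29.8, C = (-17.44, 30.08). Then |BC| = |C − B| = 36.27.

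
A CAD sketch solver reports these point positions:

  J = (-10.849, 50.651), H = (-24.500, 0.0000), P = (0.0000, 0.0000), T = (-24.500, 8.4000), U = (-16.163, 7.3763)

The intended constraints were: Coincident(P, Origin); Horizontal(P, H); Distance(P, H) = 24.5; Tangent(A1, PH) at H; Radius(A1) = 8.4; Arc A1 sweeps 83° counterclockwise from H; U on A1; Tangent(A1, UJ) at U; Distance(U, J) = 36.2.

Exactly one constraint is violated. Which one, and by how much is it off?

Distance(U, J) = 36.2 — off by 7.40.

P = (0.00, 0.00) ✓; P.y = 0.00, H.y = 0.00 ✓; |PH| = 24.50 ✓; ∠(TH, HP) = 90.00° ✓; |TH| = 8.400 ✓; bearing(T→U) − bearing(T→H) = 83.00° ✓; |TU| = 8.400 ✓; ∠(TU, UJ) = 90.00° ✓; |UJ| = 43.60 ✗.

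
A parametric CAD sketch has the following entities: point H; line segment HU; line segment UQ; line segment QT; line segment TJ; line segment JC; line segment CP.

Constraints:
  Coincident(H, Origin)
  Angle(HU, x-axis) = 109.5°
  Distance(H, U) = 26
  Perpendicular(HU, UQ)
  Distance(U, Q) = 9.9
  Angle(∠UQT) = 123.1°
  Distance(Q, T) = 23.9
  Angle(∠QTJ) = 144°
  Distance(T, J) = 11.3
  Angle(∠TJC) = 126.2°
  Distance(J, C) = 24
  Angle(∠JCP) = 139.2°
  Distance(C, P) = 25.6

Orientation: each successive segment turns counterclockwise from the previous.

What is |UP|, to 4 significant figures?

47.16

H is at the origin; HU runs at 109.5° with length 26.0, so U = (-8.679, 24.51). The perpendicularity gives UQ at right angles to HU, so UQ runs at -160.5°; with |UQ| = 9.9, Q = (-18.01, 21.20). ∠UQT = 123.1° gives QT at -103.6° from the x-axis; with |QT| = 23.9, T = (-23.63, -2.026). ∠QTJ = 144.0° gives TJ at -67.60° from the x-axis; with |TJ| = 11.3, J = (-19.32, -12.47). ∠TJC = 126.2° gives JC at -13.80° from the x-axis; with |JC| = 24.0, C = (3.982, -18.20). ∠JCP = 139.2° gives CP at 27.00° from the x-axis; with |CP| = 25.6, P = (26.79, -6.576). Then |UP| = |P − U| = 47.16.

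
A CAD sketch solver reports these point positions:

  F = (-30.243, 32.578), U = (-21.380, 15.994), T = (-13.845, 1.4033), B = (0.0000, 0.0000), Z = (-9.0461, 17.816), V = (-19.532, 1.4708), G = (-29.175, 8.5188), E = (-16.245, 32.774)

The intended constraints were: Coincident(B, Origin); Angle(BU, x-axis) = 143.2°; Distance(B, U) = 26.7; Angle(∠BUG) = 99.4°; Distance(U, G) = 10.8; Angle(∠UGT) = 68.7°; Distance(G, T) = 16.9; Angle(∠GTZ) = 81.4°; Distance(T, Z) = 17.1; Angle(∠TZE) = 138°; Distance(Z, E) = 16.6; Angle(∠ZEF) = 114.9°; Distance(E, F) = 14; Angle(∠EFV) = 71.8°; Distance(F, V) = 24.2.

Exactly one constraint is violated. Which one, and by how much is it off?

Distance(F, V) = 24.2 — off by 8.70.

B = (0.00, 0.00) ✓; BU at 143.2° ✓; |BU| = 26.70 ✓; ∠BUG = 99.40° ✓; |UG| = 10.80 ✓; ∠UGT = 68.70° ✓; |GT| = 16.90 ✓; ∠GTZ = 81.40° ✓; |TZ| = 17.10 ✓; ∠TZE = 138.0° ✓; |ZE| = 16.60 ✓; ∠ZEF = 114.9° ✓; |EF| = 14.00 ✓; ∠EFV = 71.80° ✓; |FV| = 32.90 ✗.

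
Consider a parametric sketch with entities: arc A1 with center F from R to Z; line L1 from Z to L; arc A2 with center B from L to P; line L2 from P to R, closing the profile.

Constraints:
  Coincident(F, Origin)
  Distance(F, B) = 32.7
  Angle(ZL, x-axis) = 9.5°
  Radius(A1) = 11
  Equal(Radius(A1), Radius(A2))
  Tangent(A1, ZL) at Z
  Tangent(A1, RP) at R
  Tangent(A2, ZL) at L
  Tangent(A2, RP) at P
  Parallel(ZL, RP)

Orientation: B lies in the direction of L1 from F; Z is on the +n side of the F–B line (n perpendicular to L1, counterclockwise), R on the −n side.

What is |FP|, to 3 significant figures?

34.5

The slot axis is L1's direction at 9.5°, so u = (cos 9.5°, sin 9.5°) = (0.986, 0.165) and n = (−sin 9.5°, cos 9.5°) = (-0.165, 0.986). F is at the origin and B lies 32.7 along u from F, so B = 32.7·u = (32.3, 5.40). Tangency of A1 to both parallel lines with radius 11.0 puts Z and R at F ± 11.0·n: Z = (-1.82, 10.8), R = (1.82, -10.8). Equal radii place L and P the same way about B: L = B + 11.0·n = (30.4, 16.2), P = B − 11.0·n = (34.1, -5.45). Then |FP| = |P − F| = 34.5.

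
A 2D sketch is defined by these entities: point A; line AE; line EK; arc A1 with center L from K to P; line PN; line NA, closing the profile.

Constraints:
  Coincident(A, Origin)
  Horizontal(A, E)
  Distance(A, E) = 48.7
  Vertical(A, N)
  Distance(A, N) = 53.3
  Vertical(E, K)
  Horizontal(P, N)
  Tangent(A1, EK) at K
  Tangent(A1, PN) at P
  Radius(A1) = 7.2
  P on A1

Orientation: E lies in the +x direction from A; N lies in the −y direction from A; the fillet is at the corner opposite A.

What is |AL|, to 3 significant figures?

62.0

A is at the origin; A and E share the same y with |AE| = 48.7 and E on the +x side, so E = (48.7, 0.00). A and N share the same x with |AN| = 53.3 and N on the −y side, so N = (0.00, -53.3). The virtual corner opposite A is at (48.7, -53.3). Since A1 is tangent to EK there, LK ⟂ EK and tangency of A1 to PN means the radius LP is perpendicular to PN, with radius 7.2, so the center L sits 7.2 in from both sides at L = (41.5, -46.1). Then |AL| = |L − A| = 62.0.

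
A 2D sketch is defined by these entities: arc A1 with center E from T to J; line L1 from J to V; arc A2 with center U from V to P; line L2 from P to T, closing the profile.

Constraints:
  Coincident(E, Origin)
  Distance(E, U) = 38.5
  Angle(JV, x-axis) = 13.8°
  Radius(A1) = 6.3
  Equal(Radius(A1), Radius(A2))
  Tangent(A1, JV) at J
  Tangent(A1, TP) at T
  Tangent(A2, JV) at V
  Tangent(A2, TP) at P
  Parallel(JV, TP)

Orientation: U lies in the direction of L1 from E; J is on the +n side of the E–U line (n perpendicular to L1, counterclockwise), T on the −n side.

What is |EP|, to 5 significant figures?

39.012

The slot axis is L1's direction at 13.8°, so u = (cos 13.8°, sin 13.8°) = (0.97113, 0.23853) and n = (−sin 13.8°, cos 13.8°) = (-0.23853, 0.97113). E is at the origin and U lies 38.5 along u from E, so U = 38.5·u = (37.389, 9.1835). Tangency of A1 to both parallel lines with radius 6.3 puts J and T at E ± 6.3·n: J = (-1.5028, 6.1181), T = (1.5028, -6.1181). Equal radii place V and P the same way about U: V = U + 6.3·n = (35.886, 15.302), P = U − 6.3·n = (38.891, 3.0654). Then |EP| = |P − E| = 39.012.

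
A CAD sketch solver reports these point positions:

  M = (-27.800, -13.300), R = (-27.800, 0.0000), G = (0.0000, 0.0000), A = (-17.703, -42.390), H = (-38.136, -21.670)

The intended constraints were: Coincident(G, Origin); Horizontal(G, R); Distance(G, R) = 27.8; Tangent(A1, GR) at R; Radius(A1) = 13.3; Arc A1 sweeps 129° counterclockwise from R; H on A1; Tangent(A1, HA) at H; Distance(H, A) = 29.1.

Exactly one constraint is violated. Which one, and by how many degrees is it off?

Tangent(A1, HA) at H — off by 5.60°.

G = (0.00, 0.00) ✓; G.y = 0.00, R.y = 0.00 ✓; |GR| = 27.80 ✓; ∠(MR, RG) = 90.00° ✓; |MR| = 13.30 ✓; bearing(M→H) − bearing(M→R) = 129.0° ✓; |MH| = 13.30 ✓; ∠(MH, HA) = 84.40° ✗; |HA| = 29.10 ✓.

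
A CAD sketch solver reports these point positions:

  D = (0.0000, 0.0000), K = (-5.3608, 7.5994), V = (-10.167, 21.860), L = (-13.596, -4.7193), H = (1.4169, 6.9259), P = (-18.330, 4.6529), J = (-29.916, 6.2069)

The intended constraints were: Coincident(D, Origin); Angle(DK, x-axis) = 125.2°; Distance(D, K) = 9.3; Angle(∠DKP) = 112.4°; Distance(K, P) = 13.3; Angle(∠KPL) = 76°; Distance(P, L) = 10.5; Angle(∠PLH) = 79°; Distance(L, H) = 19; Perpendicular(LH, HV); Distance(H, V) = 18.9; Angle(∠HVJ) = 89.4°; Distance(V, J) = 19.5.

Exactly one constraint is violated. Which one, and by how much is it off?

Distance(V, J) = 19.5 — off by 5.70.

D = (0.00, 0.00) ✓; DK at 125.2° ✓; |DK| = 9.300 ✓; ∠DKP = 112.4° ✓; |KP| = 13.30 ✓; ∠KPL = 76.00° ✓; |PL| = 10.50 ✓; ∠PLH = 79.00° ✓; |LH| = 19.00 ✓; ∠(LH, HV) = 90.00° ✓; |HV| = 18.90 ✓; ∠HVJ = 89.40° ✓; |VJ| = 25.20 ✗.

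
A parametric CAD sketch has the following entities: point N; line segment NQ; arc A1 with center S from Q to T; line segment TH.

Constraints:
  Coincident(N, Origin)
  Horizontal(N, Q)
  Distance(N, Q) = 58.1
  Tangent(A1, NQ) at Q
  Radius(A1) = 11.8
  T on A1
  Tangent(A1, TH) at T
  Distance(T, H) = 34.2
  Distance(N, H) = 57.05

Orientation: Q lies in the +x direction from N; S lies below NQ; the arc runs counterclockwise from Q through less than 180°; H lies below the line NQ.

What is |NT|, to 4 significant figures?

47.50

Checks: N.y = 0.00, Q.y = 0.00 ✓; ∠(SQ, QN) = 90.00° ✓; |ST| = 11.80 ✓; ∠(ST, TH) = 90.00° ✓; |TH| = 34.20 ✓; |NH| = 57.05 ✓.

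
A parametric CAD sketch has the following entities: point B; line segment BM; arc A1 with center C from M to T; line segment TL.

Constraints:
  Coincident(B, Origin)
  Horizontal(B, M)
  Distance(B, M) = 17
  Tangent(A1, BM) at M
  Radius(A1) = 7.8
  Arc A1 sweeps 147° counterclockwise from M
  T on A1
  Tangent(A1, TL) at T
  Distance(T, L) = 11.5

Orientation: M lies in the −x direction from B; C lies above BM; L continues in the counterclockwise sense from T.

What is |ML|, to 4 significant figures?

21.30

On A1, M sits at bearing -90° from C; a 147° counterclockwise sweep puts T at bearing 57°, so T = C + 7.8·(cos 57°, sin 57°) = (-12.75, 14.34). Since A1 is tangent to TL there, CT ⟂ TL, so TL runs along (−sin 57°, cos 57°); with |TL| = 11.5, L = (-22.40, 20.60). Then |ML| = |L − M| = 21.30.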